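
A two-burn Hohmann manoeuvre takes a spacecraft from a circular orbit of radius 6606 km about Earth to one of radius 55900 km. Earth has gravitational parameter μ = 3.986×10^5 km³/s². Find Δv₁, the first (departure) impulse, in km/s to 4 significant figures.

Transfer-ellipse semi-major axis a_t = (r₁ + r₂)/2 = (6606 + 55900)/2 = 31253 km.
On the circular orbit at r = 6606 km, v_c = √(μ/r) = 7.7678 km/s.
Vis-viva on the transfer ellipse at r = 6606 km gives v_t = √[μ(2/r − 1/a_t)] = 10.389 km/s.
Δv₁ = |v_t − v_c| = |10.389 − 7.7678| = 2.621 km/s.

Δv₁ = 2.621 km/s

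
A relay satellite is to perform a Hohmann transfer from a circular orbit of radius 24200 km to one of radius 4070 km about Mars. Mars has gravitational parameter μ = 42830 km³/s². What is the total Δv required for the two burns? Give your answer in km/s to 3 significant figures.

Semi-major axis of the transfer orbit: a_t = (24200 + 4070)/2 = 14135 km.
Circular speed at r₁: v₁ = √(μ/r₁) = √(42830/24200) = 1.33035 km/s.
On the transfer ellipse at r₁, vis-viva gives v_a = √[μ(2/r₁ − 1/a_t)] = 0.713864 km/s.
First burn Δv₁ = |v_a − v₁| = 0.61649 km/s.
Circular speed at r₂: v₂ = √(μ/r₂) = 3.2440 km/s.
Transfer-orbit speed at r₂: v_p = √[μ(2/r₂ − 1/a_t)] = 4.2446 km/s.
Second burn Δv₂ = |v₂ − v_p| = 1.0006 km/s.
Total Δv = Δv₁ + Δv₂ = 1.617 km/s.

Δv = 1.62 km/s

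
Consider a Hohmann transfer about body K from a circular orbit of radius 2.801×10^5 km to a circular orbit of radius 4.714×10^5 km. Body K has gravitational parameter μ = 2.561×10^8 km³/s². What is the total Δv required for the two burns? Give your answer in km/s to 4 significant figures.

Δv = 6.815 km/s

The Hohmann ellipse has a_t = (r₁ + r₂)/2 = 3.7575×10^5 km.
At r₁ the circular-orbit speed is v₁ = √(μ/r₁) = 30.2377 km/s.
On the transfer ellipse at r₁, v² = μ(2/r − 1/a) gives v_p = √[μ(2/r₁ − 1/a_t)] = 33.8683 km/s.
First burn Δv₁ = |v_p − v₁| = 3.631 km/s.
Circular speed at r₂: v₂ = √(μ/r₂) = 23.308 km/s.
Transfer-orbit speed at r₂: v_a = √[μ(2/r₂ − 1/a_t)] = 20.124 km/s.
Second burn Δv₂ = |v₂ − v_a| = 3.184 km/s.
Total Δv = Δv₁ + Δv₂ = 6.815 km/s.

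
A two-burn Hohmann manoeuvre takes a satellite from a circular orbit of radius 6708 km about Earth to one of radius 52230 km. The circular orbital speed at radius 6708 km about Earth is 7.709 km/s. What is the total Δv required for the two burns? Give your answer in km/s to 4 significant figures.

From the circular-orbit relation v² = μ/r at r = 6708 km: μ = v²r = (7.709)² × 6708 = 3.98648×10^5 km³/s².
Semi-major axis of the transfer orbit: a_t = (6708 + 52230)/2 = 29469 km.
At r₁ the circular-orbit speed is v₁ = √(μ/r₁) = 7.7090 km/s.
Transfer-orbit speed at r₁ (v² = μ(2/r − 1/a)): v_p = √[μ(2/r₁ − 1/a_t)] = 10.263 km/s.
First burn Δv₁ = |v_p − v₁| = 2.554 km/s.
At r₂, v₂ = √(μ/r₂) = 2.763 km/s.
Transfer-orbit speed at r₂: v_a = √[μ(2/r₂ − 1/a_t)] = 1.318 km/s.
Second burn Δv₂ = |v₂ − v_a| = 1.445 km/s.
Δv = Δv₁ + Δv₂ = 2.554 + 1.445 = 3.999 km/s.

Δv = 3.999 km/s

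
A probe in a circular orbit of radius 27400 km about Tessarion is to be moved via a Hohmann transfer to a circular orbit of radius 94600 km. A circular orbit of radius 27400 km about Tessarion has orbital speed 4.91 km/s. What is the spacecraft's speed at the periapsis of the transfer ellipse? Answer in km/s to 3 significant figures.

From the circular-orbit relation v² = μ/r at r = 27400 km: μ = v²r = (4.91)² × 27400 = 6.60562×10^5 km³/s².
The Hohmann ellipse has a_t = (r₁ + r₂)/2 = 61000 km.
At periapsis, r = 27400 km.
Applying v² = μ(2/r − 1/a_t): v = 6.115 km/s.

v = 6.11 km/s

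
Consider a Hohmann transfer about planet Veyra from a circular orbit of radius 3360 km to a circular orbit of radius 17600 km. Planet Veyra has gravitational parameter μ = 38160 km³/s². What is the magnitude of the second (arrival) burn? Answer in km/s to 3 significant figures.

Semi-major axis of the transfer orbit: a_t = (3360 + 17600)/2 = 10480 km.
Circular speed at r = 17600 km: v_c = √(μ/r) = 1.47247 km/s.
Vis-viva on the transfer ellipse at r = 17600 km gives v_t = √[μ(2/r − 1/a_t)] = 0.833752 km/s.
Δv₂ = |v_t − v_c| = |0.833752 − 1.47247| = 0.6387 km/s.

Δv₂ = 0.639 km/s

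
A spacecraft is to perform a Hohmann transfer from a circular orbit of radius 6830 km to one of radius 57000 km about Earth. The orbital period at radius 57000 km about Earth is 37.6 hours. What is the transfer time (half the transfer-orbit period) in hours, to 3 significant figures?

t = 7.88 hours

From Kepler's third law T² = 4π²r³/μ at r = 57000 km, T = 37.6 hours = 37.6 × 3600 s = 1.3536×10^5 s: μ = 4π²r³/T² = 3.99028×10^5 km³/s².
Semi-major axis of the transfer orbit: a_t = (6830 + 57000)/2 = 31915 km.
Transfer time t = π√(a_t³/μ) = π√((31915)³ / 3.99028×10^5) = 28360 s.
Converting: 28360 s ÷ 3600 s/hour = 7.88 hours.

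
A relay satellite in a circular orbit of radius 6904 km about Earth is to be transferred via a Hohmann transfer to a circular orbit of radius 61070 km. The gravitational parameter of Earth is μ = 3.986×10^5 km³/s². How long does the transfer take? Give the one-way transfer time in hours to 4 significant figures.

t = 8.661 hours

Semi-major axis of the transfer orbit: a_t = (6904 + 61070)/2 = 33987 km.
Transfer time t = π√(a_t³/μ) = π√((33987)³ / 3.986×10^5) = 31180 s.
Converting: 31180 s ÷ 3600 s/hour = 8.661 hours.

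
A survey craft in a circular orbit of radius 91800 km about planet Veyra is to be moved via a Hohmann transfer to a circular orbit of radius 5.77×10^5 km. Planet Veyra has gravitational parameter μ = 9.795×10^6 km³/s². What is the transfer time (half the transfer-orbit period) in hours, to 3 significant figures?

The Hohmann ellipse has a_t = (r₁ + r₂)/2 = 3.344×10^5 km.
Half the transfer-orbit period gives t = π√(a_t³/μ) = 1.941×10^5 s.
Converting: 1.941×10^5 s ÷ 3600 s/hour = 53.9 hours.

t = 53.9 hours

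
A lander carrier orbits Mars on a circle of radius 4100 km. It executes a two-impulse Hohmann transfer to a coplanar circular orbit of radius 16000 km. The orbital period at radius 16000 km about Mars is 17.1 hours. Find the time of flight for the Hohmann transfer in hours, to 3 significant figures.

From Kepler's third law T² = 4π²r³/μ at r = 16000 km, T = 17.1 hours = 17.1 × 3600 s = 61560 s: μ = 4π²r³/T² = 42670.0 km³/s².
Semi-major axis of the transfer orbit: a_t = (4100 + 16000)/2 = 10050 km.
By Kepler's third law the transfer-orbit period is T = 2π√(a_t³/μ), so t = T/2 = 15320 s.
Converting: 15320 s ÷ 3600 s/hour = 4.26 hours.

t = 4.26 hours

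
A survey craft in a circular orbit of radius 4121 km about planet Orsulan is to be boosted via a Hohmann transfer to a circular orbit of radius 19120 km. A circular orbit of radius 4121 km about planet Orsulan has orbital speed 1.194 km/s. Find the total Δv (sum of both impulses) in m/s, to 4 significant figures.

Δv = 561.8 m/s

From the circular-orbit relation v² = μ/r at r = 4121 km: μ = v²r = (1.194)² × 4121 = 5875.05 km³/s².
Transfer-ellipse semi-major axis a_t = (r₁ + r₂)/2 = (4121 + 19120)/2 = 11620.5 km.
At r₁ the circular-orbit speed is v₁ = √(μ/r₁) = 1.1940 km/s.
On the transfer ellipse at r₁, vis-viva gives v_p = √[μ(2/r₁ − 1/a_t)] = 1.5316 km/s.
First burn Δv₁ = |v_p − v₁| = 0.3376 km/s.
Circular speed at r₂: v₂ = √(μ/r₂) = 0.5543 km/s.
Transfer-orbit speed at r₂: v_a = √[μ(2/r₂ − 1/a_t)] = 0.3301 km/s.
Second burn Δv₂ = |v₂ − v_a| = 0.2242 km/s.
Total Δv = Δv₁ + Δv₂ = 0.5618 km/s.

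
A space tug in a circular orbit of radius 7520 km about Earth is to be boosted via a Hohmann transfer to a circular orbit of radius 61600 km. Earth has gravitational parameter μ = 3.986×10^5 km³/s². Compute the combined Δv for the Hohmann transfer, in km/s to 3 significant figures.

Δv = 3.80 km/s

Transfer-ellipse semi-major axis a_t = (r₁ + r₂)/2 = (7520 + 61600)/2 = 34560 km.
Circular speed at r₁: v₁ = √(μ/r₁) = √(3.986×10^5/7520) = 7.280475 km/s.
On the transfer ellipse at r₁, v² = μ(2/r − 1/a) gives v_p = √[μ(2/r₁ − 1/a_t)] = 9.719932 km/s.
First burn Δv₁ = |v_p − v₁| = 2.4395 km/s.
At r₂, v₂ = √(μ/r₂) = 2.5438 km/s.
Transfer-orbit speed at r₂: v_a = √[μ(2/r₂ − 1/a_t)] = 1.1866 km/s.
Second burn Δv₂ = |v₂ − v_a| = 1.3572 km/s.
Δv = Δv₁ + Δv₂ = 2.4395 + 1.3572 = 3.797 km/s.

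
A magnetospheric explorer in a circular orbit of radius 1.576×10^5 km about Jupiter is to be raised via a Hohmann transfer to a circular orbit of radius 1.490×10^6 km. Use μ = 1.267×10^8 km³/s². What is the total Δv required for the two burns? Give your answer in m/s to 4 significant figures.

Transfer-ellipse semi-major axis a_t = (r₁ + r₂)/2 = (1.576×10^5 + 1.490×10^6)/2 = 8.238×10^5 km.
At r₁ the circular-orbit speed is v₁ = √(μ/r₁) = 28.3537 km/s.
On the transfer ellipse at r₁, vis-viva equation gives v_p = √[μ(2/r₁ − 1/a_t)] = 38.1323 km/s.
First burn Δv₁ = |v_p − v₁| = 9.779 km/s.
Circular speed at r₂: v₂ = √(μ/r₂) = 9.221 km/s.
Transfer-orbit speed at r₂: v_a = √[μ(2/r₂ − 1/a_t)] = 4.033 km/s.
Second burn Δv₂ = |v₂ − v_a| = 5.188 km/s.
Δv = Δv₁ + Δv₂ = 9.779 + 5.188 = 14.97 km/s.

Δv = 14970 m/s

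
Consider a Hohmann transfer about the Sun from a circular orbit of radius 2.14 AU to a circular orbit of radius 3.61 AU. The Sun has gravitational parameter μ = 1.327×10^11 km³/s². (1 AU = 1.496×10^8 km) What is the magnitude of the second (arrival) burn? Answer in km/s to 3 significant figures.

Δv₂ = 2.15 km/s

In km: r₁ = 2.14 × 1.496×10^8 = 3.20144×10^8 km; r₂ = 3.61 × 1.496×10^8 = 5.40056×10^8 km.
Semi-major axis of the transfer orbit: a_t = (3.20144×10^8 + 5.40056×10^8)/2 = 4.301×10^8 km.
Circular speed at r = 5.40056×10^8 km: v_c = √(μ/r) = 15.675 km/s.
Transfer-orbit speed at the same r (vis-viva, a = a_t): v_t = √[μ(2/r − 1/a_t)] = 13.524 km/s.
Δv₂ = |v_t − v_c| = |13.524 − 15.675| = 2.151 km/s.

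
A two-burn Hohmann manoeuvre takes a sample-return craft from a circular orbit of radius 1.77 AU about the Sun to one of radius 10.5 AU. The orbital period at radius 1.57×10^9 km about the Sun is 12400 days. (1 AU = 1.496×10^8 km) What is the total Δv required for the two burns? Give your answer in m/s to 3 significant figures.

From Kepler's third law T² = 4π²r³/μ at r = 1.57×10^9 km, T = 12400 days = 12400 × 86400 s = 1.07136×10^9 s: μ = 4π²r³/T² = 1.33103×10^11 km³/s².
In km: r₁ = 1.77 × 1.496×10^8 = 2.64792×10^8 km; r₂ = 10.5 × 1.496×10^8 = 1.5708×10^9 km.
The Hohmann ellipse has a_t = (r₁ + r₂)/2 = 9.17796×10^8 km.
Circular speed at r₁: v₁ = √(μ/r₁) = √(1.33103×10^11/2.64792×10^8) = 22.420 km/s.
Transfer-orbit speed at r₁ (vis-viva): v_p = √[μ(2/r₁ − 1/a_t)] = 29.331 km/s.
First burn Δv₁ = |v_p − v₁| = 6.911 km/s.
At r₂, v₂ = √(μ/r₂) = 9.205 km/s.
Transfer-orbit speed at r₂: v_a = √[μ(2/r₂ − 1/a_t)] = 4.944 km/s.
Second burn Δv₂ = |v₂ − v_a| = 4.261 km/s.
Total Δv = Δv₁ + Δv₂ = 11.17 km/s.

Δv = 11200 m/s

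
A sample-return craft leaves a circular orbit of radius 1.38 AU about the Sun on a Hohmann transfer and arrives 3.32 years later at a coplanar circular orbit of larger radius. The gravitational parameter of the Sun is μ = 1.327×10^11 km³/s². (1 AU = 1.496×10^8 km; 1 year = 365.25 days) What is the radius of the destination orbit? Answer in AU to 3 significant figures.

r₂ = 5.69 AU

In km: r₁ = 1.38 × 1.496×10^8 = 2.06448×10^8 km.
Transfer time t = 3.32 years × 365.25 × 86400 s = 1.04771232×10^8 s, and t = π√(a_t³/μ).
So a_t = (μ t²/π²)^(1/3) = (1.327×10^11 × (1.04771232×10^8)² / π²)^(1/3) = 5.2847×10^8 km.
Since a_t = (r₁ + r₂)/2, r₂ = 2a_t − r₁ = 2×5.2847×10^8 − 2.06448×10^8 = 8.50492×10^8 km.
In AU: r₂ = 8.50492×10^8 / 1.496×10^8 = 5.69 AU.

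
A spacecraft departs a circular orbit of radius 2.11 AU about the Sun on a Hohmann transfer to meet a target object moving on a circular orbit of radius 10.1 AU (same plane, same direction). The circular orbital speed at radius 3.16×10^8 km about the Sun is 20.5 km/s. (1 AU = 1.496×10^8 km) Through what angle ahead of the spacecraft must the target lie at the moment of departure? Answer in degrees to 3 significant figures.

φ = 95.4°

From the circular-orbit relation v² = μ/r at r = 3.16×10^8 km: μ = v²r = (20.5)² × 3.16×10^8 = 1.32799×10^11 km³/s².
In km: r₁ = 2.11 × 1.496×10^8 = 3.15656×10^8 km; r₂ = 10.1 × 1.496×10^8 = 1.51096×10^9 km.
Transfer-ellipse semi-major axis a_t = (r₁ + r₂)/2 = (3.15656×10^8 + 1.51096×10^9)/2 = 9.13308×10^8 km.
The half-period of the transfer ellipse is t = π√(a_t³/μ) = 2.3795×10^8 s.
Target angular speed ω₂ = √(μ/r₂³) = 6.2047×10^-9 rad/s.
Angle swept by the target during transfer: ω₂·t = 1.4764 rad = 84.59°.
Arrival is 180° from departure on the ellipse, so φ = 180° − 84.59° = 95.4°.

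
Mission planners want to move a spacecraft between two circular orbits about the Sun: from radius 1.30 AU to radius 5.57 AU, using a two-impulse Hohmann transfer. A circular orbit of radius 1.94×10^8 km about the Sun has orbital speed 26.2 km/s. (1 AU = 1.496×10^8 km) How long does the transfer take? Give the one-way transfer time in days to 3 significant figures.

t = 1160 days

From the circular-orbit relation v² = μ/r at r = 1.94×10^8 km: μ = v²r = (26.2)² × 1.94×10^8 = 1.33169×10^11 km³/s².
In km: r₁ = 1.30 × 1.496×10^8 = 1.9448×10^8 km; r₂ = 5.57 × 1.496×10^8 = 8.33272×10^8 km.
The Hohmann ellipse has a_t = (r₁ + r₂)/2 = 5.13876×10^8 km.
Transfer time t = π√(a_t³/μ) = π√((5.13876×10^8)³ / 1.33169×10^11) = 1.003×10^8 s.
Converting: 1.003×10^8 s ÷ 86400 s/day = 1160 days.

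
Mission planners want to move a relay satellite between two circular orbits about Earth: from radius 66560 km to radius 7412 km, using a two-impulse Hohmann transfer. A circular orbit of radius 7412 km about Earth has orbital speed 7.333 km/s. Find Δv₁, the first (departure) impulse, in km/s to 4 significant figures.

From the circular-orbit relation v² = μ/r at r = 7412 km: μ = v²r = (7.333)² × 7412 = 3.98565×10^5 km³/s².
Transfer-ellipse semi-major axis a_t = (r₁ + r₂)/2 = (66560 + 7412)/2 = 36986 km.
Circular speed at r = 66560 km: v_c = √(μ/r) = 2.447 km/s.
Vis-viva on the transfer ellipse at r = 66560 km gives v_t = √[μ(2/r − 1/a_t)] = 1.095 km/s.
Δv₁ = |v_t − v_c| = |1.095 − 2.447| = 1.352 km/s.

Δv₁ = 1.352 km/s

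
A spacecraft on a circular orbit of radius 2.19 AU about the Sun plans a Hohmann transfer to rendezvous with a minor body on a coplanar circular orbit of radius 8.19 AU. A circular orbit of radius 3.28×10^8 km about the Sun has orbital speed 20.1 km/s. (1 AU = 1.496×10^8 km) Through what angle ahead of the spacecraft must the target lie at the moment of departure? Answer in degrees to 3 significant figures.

φ = 89.2°

From the circular-orbit relation v² = μ/r at r = 3.28×10^8 km: μ = v²r = (20.1)² × 3.28×10^8 = 1.32515×10^11 km³/s².
In km: r₁ = 2.19 × 1.496×10^8 = 3.27624×10^8 km; r₂ = 8.19 × 1.496×10^8 = 1.225224×10^9 km.
The Hohmann ellipse has a_t = (r₁ + r₂)/2 = 7.76424×10^8 km.
The half-period of the transfer ellipse is t = π√(a_t³/μ) = 1.8671×10^8 s.
The target's mean motion on its circular orbit is ω₂ = √(μ/r₂³) = 8.4881×10^-9 rad/s.
Angle swept by the target during transfer: ω₂·t = 1.5848 rad = 90.80°.
Arrival is 180° from departure on the ellipse, so φ = 180° − 90.80° = 89.2°.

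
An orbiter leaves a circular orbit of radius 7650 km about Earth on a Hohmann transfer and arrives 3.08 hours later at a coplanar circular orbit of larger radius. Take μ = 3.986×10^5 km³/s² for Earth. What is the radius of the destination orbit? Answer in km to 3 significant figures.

r₂ = 26500 km

Transfer time t = 3.08 hours = 11088 s, and t = π√(a_t³/μ).
So a_t = (μ t²/π²)^(1/3) = (3.986×10^5 × (11088)² / π²)^(1/3) = 17060 km.
Since a_t = (r₁ + r₂)/2, r₂ = 2a_t − r₁ = 2×17060 − 7650 = 26470 km.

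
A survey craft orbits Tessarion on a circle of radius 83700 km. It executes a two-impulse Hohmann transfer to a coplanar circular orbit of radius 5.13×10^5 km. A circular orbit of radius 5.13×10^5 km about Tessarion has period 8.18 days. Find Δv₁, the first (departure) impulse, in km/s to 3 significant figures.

From Kepler's third law T² = 4π²r³/μ at r = 5.13×10^5 km, T = 8.18 days = 8.18 × 86400 s = 7.06752×10^5 s: μ = 4π²r³/T² = 1.06703×10^7 km³/s².
Semi-major axis of the transfer orbit: a_t = (83700 + 5.130×10^5)/2 = 2.9835×10^5 km.
On the circular orbit at r = 83700 km, v_c = √(μ/r) = 11.2908 km/s.
Vis-viva on the transfer ellipse at r = 83700 km gives v_t = √[μ(2/r − 1/a_t)] = 14.8055 km/s.
Δv₁ = |v_t − v_c| = |14.8055 − 11.2908| = 3.515 km/s.

Δv₁ = 3.51 km/s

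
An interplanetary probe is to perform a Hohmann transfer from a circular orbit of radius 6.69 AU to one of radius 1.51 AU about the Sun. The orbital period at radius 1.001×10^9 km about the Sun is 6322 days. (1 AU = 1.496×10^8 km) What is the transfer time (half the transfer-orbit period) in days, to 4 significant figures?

t = 1516 days

From Kepler's third law T² = 4π²r³/μ at r = 1.001×10^9 km, T = 6322 days = 6322 × 86400 s = 5.462208×10^8 s: μ = 4π²r³/T² = 1.32717×10^11 km³/s².
In km: r₁ = 6.69 × 1.496×10^8 = 1.000824×10^9 km; r₂ = 1.51 × 1.496×10^8 = 2.25896×10^8 km.
Semi-major axis of the transfer orbit: a_t = (1.000824×10^9 + 2.25896×10^8)/2 = 6.1336×10^8 km.
Half the transfer-orbit period gives t = π√(a_t³/μ) = 1.310×10^8 s.
Converting: 1.310×10^8 s ÷ 86400 s/day = 1516 days.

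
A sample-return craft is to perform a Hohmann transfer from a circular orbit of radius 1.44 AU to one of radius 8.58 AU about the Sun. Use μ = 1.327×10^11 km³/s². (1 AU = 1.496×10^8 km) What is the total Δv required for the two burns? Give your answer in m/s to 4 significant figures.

In km: r₁ = 1.44 × 1.496×10^8 = 2.15424×10^8 km; r₂ = 8.58 × 1.496×10^8 = 1.283568×10^9 km.
Semi-major axis of the transfer orbit: a_t = (2.15424×10^8 + 1.283568×10^9)/2 = 7.49496×10^8 km.
At r₁ the circular-orbit speed is v₁ = √(μ/r₁) = 24.819 km/s.
On the transfer ellipse at r₁, v² = μ(2/r − 1/a) gives v_p = √[μ(2/r₁ − 1/a_t)] = 32.480 km/s.
First burn Δv₁ = |v_p − v₁| = 7.661 km/s.
At r₂, v₂ = √(μ/r₂) = 10.168 km/s.
Transfer-orbit speed at r₂: v_a = √[μ(2/r₂ − 1/a_t)] = 5.4512 km/s.
Second burn Δv₂ = |v₂ − v_a| = 4.717 km/s.
Total Δv = Δv₁ + Δv₂ = 12.38 km/s.

Δv = 12380 m/s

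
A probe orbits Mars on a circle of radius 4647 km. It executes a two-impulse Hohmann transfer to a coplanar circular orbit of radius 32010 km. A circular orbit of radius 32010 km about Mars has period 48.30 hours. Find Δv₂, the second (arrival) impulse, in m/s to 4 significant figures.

Δv₂ = 574.3 m/s

From Kepler's third law T² = 4π²r³/μ at r = 32010 km, T = 48.30 hours = 48.30 × 3600 s = 1.7388×10^5 s: μ = 4π²r³/T² = 42827.0 km³/s².
The Hohmann ellipse has a_t = (r₁ + r₂)/2 = 18328.5 km.
On the circular orbit at r = 32010 km, v_c = √(μ/r) = 1.1567 km/s.
Vis-viva on the transfer ellipse at r = 32010 km gives v_t = √[μ(2/r − 1/a_t)] = 0.58242 km/s.
Δv₂ = |v_t − v_c| = |0.58242 − 1.1567| = 0.5743 km/s.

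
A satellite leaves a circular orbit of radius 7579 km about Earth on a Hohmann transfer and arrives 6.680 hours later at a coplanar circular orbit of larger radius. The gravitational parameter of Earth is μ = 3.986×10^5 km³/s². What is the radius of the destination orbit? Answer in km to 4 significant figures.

Transfer time t = 6.680 hours = 24048 s, and t = π√(a_t³/μ).
So a_t = (μ t²/π²)^(1/3) = (3.986×10^5 × (24048)² / π²)^(1/3) = 28585 km.
Since a_t = (r₁ + r₂)/2, r₂ = 2a_t − r₁ = 2×28585 − 7579 = 49591 km.

r₂ = 49590 km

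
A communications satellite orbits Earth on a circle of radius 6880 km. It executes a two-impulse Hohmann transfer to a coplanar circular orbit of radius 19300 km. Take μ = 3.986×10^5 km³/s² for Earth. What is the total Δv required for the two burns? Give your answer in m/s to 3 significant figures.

Semi-major axis of the transfer orbit: a_t = (6880 + 19300)/2 = 13090 km.
At r₁ the circular-orbit speed is v₁ = √(μ/r₁) = 7.6116 km/s.
On the transfer ellipse at r₁, v² = μ(2/r − 1/a) gives v_p = √[μ(2/r₁ − 1/a_t)] = 9.2424 km/s.
First burn Δv₁ = |v_p − v₁| = 1.631 km/s.
At r₂, v₂ = √(μ/r₂) = 4.545 km/s.
Transfer-orbit speed at r₂: v_a = √[μ(2/r₂ − 1/a_t)] = 3.295 km/s.
Second burn Δv₂ = |v₂ − v_a| = 1.250 km/s.
Total Δv = Δv₁ + Δv₂ = 2.881 km/s.

Δv = 2880 m/s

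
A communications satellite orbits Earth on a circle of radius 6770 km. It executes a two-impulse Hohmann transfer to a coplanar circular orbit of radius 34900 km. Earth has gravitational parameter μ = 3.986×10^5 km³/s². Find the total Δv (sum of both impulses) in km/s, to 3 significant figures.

Δv = 3.71 km/s

The Hohmann ellipse has a_t = (r₁ + r₂)/2 = 20835 km.
At r₁ the circular-orbit speed is v₁ = √(μ/r₁) = 7.673 km/s.
Transfer-orbit speed at r₁ (vis-viva equation): v_p = √[μ(2/r₁ − 1/a_t)] = 9.931 km/s.
First burn Δv₁ = |v_p − v₁| = 2.258 km/s.
At r₂, v₂ = √(μ/r₂) = 3.3795 km/s.
Transfer-orbit speed at r₂: v_a = √[μ(2/r₂ − 1/a_t)] = 1.9264 km/s.
Second burn Δv₂ = |v₂ − v_a| = 1.453 km/s.
Δv = Δv₁ + Δv₂ = 2.258 + 1.453 = 3.711 km/s.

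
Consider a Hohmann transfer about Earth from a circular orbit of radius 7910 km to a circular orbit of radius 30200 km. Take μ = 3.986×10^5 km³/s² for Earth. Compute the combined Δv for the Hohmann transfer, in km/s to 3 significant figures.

Transfer-ellipse semi-major axis a_t = (r₁ + r₂)/2 = (7910 + 30200)/2 = 19055 km.
At r₁ the circular-orbit speed is v₁ = √(μ/r₁) = 7.099 km/s.
Transfer-orbit speed at r₁ (v² = μ(2/r − 1/a)): v_p = √[μ(2/r₁ − 1/a_t)] = 8.937 km/s.
First burn Δv₁ = |v_p − v₁| = 1.838 km/s.
At r₂, v₂ = √(μ/r₂) = 3.633 km/s.
Transfer-orbit speed at r₂: v_a = √[μ(2/r₂ − 1/a_t)] = 2.341 km/s.
Second burn Δv₂ = |v₂ − v_a| = 1.292 km/s.
Total Δv = Δv₁ + Δv₂ = 3.130 km/s.

Δv = 3.13 km/s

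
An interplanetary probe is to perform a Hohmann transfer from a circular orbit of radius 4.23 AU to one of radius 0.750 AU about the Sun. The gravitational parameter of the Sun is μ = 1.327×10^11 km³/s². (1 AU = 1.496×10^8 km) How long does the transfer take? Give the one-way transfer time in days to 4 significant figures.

t = 717.6 days

In km: r₁ = 4.23 × 1.496×10^8 = 6.32808×10^8 km; r₂ = 0.750 × 1.496×10^8 = 1.122×10^8 km.
Transfer-ellipse semi-major axis a_t = (r₁ + r₂)/2 = (6.32808×10^8 + 1.122×10^8)/2 = 3.72504×10^8 km.
Transfer time t = π√(a_t³/μ) = π√((3.72504×10^8)³ / 1.327×10^11) = 6.200×10^7 s.
Converting: 6.200×10^7 s ÷ 86400 s/day = 717.6 days.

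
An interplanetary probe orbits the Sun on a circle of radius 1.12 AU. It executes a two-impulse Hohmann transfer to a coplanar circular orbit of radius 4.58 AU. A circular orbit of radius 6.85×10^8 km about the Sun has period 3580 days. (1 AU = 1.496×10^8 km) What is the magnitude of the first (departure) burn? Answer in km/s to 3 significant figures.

From Kepler's third law T² = 4π²r³/μ at r = 6.85×10^8 km, T = 3580 days = 3580 × 86400 s = 3.09312×10^8 s: μ = 4π²r³/T² = 1.32629×10^11 km³/s².
In km: r₁ = 1.12 × 1.496×10^8 = 1.67552×10^8 km; r₂ = 4.58 × 1.496×10^8 = 6.85168×10^8 km.
The Hohmann ellipse has a_t = (r₁ + r₂)/2 = 4.2636×10^8 km.
Circular speed at r = 1.67552×10^8 km: v_c = √(μ/r) = 28.135 km/s.
Transfer-orbit speed at the same r (vis-viva, a = a_t): v_t = √[μ(2/r − 1/a_t)] = 35.666 km/s.
Δv₁ = |v_t − v_c| = |35.666 − 28.135| = 7.531 km/s.

Δv₁ = 7.53 km/s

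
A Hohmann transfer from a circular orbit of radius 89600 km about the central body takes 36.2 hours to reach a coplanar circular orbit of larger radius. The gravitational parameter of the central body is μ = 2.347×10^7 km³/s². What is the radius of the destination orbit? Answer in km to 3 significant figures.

r₂ = 5.97×10^5 km

Transfer time t = 36.2 hours = 1.3032×10^5 s, and t = π√(a_t³/μ).
So a_t = (μ t²/π²)^(1/3) = (2.347×10^7 × (1.3032×10^5)² / π²)^(1/3) = 3.4309×10^5 km.
Since a_t = (r₁ + r₂)/2, r₂ = 2a_t − r₁ = 2×3.4309×10^5 − 89600 = 5.9658×10^5 km.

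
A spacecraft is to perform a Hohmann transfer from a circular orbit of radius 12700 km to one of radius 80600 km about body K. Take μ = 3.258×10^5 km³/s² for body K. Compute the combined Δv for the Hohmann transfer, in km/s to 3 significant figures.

Transfer-ellipse semi-major axis a_t = (r₁ + r₂)/2 = (12700 + 80600)/2 = 46650 km.
At r₁ the circular-orbit speed is v₁ = √(μ/r₁) = 5.06493 km/s.
Transfer-orbit speed at r₁ (vis-viva equation): v_p = √[μ(2/r₁ − 1/a_t)] = 6.65756 km/s.
First burn Δv₁ = |v_p − v₁| = 1.5926 km/s.
Circular speed at r₂: v₂ = √(μ/r₂) = 2.0105 km/s.
Transfer-orbit speed at r₂: v_a = √[μ(2/r₂ − 1/a_t)] = 1.0490 km/s.
Second burn Δv₂ = |v₂ − v_a| = 0.96150 km/s.
Δv = Δv₁ + Δv₂ = 1.5926 + 0.96150 = 2.554 km/s.

Δv = 2.55 km/s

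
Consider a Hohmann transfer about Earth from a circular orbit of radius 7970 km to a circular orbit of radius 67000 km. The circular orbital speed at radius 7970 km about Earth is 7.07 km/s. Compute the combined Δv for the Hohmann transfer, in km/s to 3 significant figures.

From the circular-orbit relation v² = μ/r at r = 7970 km: μ = v²r = (7.07)² × 7970 = 3.98380×10^5 km³/s².
Transfer-ellipse semi-major axis a_t = (r₁ + r₂)/2 = (7970 + 67000)/2 = 37485 km.
At r₁ the circular-orbit speed is v₁ = √(μ/r₁) = 7.070 km/s.
Transfer-orbit speed at r₁ (vis-viva equation): v_p = √[μ(2/r₁ − 1/a_t)] = 9.452 km/s.
First burn Δv₁ = |v_p − v₁| = 2.382 km/s.
Circular speed at r₂: v₂ = √(μ/r₂) = 2.438 km/s.
Transfer-orbit speed at r₂: v_a = √[μ(2/r₂ − 1/a_t)] = 1.124 km/s.
Second burn Δv₂ = |v₂ − v_a| = 1.314 km/s.
Δv = Δv₁ + Δv₂ = 2.382 + 1.314 = 3.696 km/s.

Δv = 3.70 km/s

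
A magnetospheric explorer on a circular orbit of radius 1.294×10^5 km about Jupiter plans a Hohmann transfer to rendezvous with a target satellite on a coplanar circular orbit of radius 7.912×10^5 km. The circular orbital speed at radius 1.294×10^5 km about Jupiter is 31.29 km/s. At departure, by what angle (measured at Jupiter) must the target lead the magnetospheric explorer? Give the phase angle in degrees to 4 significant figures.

From the circular-orbit relation v² = μ/r at r = 1.294×10^5 km: μ = v²r = (31.29)² × 1.294×10^5 = 1.26691×10^8 km³/s².
Transfer-ellipse semi-major axis a_t = (r₁ + r₂)/2 = (1.294×10^5 + 7.912×10^5)/2 = 4.603×10^5 km.
The half-period of the transfer ellipse is t = π√(a_t³/μ) = 87160 s.
Target angular speed ω₂ = √(μ/r₂³) = 1.599×10^-5 rad/s.
Angle swept by the target during transfer: ω₂·t = 1.394 rad = 79.87°.
Arrival is 180° from departure on the ellipse, so φ = 180° − 79.87° = 100.1°.

φ = 100.1°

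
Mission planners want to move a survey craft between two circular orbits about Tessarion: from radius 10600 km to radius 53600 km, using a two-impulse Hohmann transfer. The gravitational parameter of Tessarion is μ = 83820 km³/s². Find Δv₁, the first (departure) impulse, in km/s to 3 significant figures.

Δv₁ = 0.822 km/s

Transfer-ellipse semi-major axis a_t = (r₁ + r₂)/2 = (10600 + 53600)/2 = 32100 km.
Circular speed at r = 10600 km: v_c = √(μ/r) = 2.8120 km/s.
Vis-viva on the transfer ellipse at r = 10600 km gives v_t = √[μ(2/r − 1/a_t)] = 3.6337 km/s.
Δv₁ = |v_t − v_c| = |3.6337 − 2.8120| = 0.8217 km/s.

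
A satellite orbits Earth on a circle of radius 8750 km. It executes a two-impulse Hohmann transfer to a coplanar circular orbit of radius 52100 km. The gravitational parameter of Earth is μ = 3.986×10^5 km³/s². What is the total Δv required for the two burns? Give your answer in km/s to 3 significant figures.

Semi-major axis of the transfer orbit: a_t = (8750 + 52100)/2 = 30425 km.
Circular speed at r₁: v₁ = √(μ/r₁) = √(3.986×10^5/8750) = 6.749392 km/s.
Transfer-orbit speed at r₁ (v² = μ(2/r − 1/a)): v_p = √[μ(2/r₁ − 1/a_t)] = 8.832186 km/s.
First burn Δv₁ = |v_p − v₁| = 2.08279 km/s.
Circular speed at r₂: v₂ = √(μ/r₂) = 2.76598 km/s.
Transfer-orbit speed at r₂: v_a = √[μ(2/r₂ − 1/a_t)] = 1.48333 km/s.
Second burn Δv₂ = |v₂ − v_a| = 1.28265 km/s.
Total Δv = Δv₁ + Δv₂ = 3.365 km/s.

Δv = 3.37 km/s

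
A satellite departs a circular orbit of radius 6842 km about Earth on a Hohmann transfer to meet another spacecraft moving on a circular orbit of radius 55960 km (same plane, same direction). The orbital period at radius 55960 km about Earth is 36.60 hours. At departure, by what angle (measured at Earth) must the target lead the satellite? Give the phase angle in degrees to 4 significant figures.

From Kepler's third law T² = 4π²r³/μ at r = 55960 km, T = 36.60 hours = 36.60 × 3600 s = 1.3176×10^5 s: μ = 4π²r³/T² = 3.98498×10^5 km³/s².
Semi-major axis of the transfer orbit: a_t = (6842 + 55960)/2 = 31401 km.
The half-period of the transfer ellipse is t = π√(a_t³/μ) = 27690 s.
The target's mean motion on its circular orbit is ω₂ = √(μ/r₂³) = 4.769×10^-5 rad/s.
Angle swept by the target during transfer: ω₂·t = 1.3205 rad = 75.66°.
Arrival is 180° from departure on the ellipse, so φ = 180° − 75.66° = 104.3°.

φ = 104.3°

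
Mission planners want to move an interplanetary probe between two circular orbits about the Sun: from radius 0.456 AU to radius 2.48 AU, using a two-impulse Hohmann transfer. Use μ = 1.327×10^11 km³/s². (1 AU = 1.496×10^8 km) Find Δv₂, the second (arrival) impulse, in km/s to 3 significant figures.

Δv₂ = 8.37 km/s

In km: r₁ = 0.456 × 1.496×10^8 = 6.82176×10^7 km; r₂ = 2.48 × 1.496×10^8 = 3.71008×10^8 km.
The Hohmann ellipse has a_t = (r₁ + r₂)/2 = 2.196128×10^8 km.
On the circular orbit at r = 3.71008×10^8 km, v_c = √(μ/r) = 18.9123 km/s.
Transfer-orbit speed at the same r (vis-viva, a = a_t): v_t = √[μ(2/r − 1/a_t)] = 10.5405 km/s.
Δv₂ = |v_t − v_c| = |10.5405 − 18.9123| = 8.372 km/s.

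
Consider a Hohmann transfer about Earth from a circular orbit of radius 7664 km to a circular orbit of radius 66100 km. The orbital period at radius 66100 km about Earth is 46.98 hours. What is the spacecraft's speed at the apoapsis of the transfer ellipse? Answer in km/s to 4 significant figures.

From Kepler's third law T² = 4π²r³/μ at r = 66100 km, T = 46.98 hours = 46.98 × 3600 s = 1.69128×10^5 s: μ = 4π²r³/T² = 3.98596×10^5 km³/s².
Transfer-ellipse semi-major axis a_t = (r₁ + r₂)/2 = (7664 + 66100)/2 = 36882 km.
At apoapsis, r = 66100 km.
Applying v² = μ(2/r − 1/a_t): v = 1.119 km/s.

v = 1.119 km/s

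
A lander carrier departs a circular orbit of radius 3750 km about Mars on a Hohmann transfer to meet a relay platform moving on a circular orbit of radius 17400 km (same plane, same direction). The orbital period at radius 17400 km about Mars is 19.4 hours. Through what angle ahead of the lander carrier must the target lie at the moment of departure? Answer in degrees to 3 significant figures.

From Kepler's third law T² = 4π²r³/μ at r = 17400 km, T = 19.4 hours = 19.4 × 3600 s = 69840 s: μ = 4π²r³/T² = 42638.2 km³/s².
Semi-major axis of the transfer orbit: a_t = (3750 + 17400)/2 = 10575 km.
Transfer time t = π√(a_t³/μ) = 16545 s.
Target angular speed ω₂ = √(μ/r₂³) = 8.9965×10^-5 rad/s.
Angle swept by the target during transfer: ω₂·t = 1.4885 rad = 85.28°.
Arrival is 180° from departure on the ellipse, so φ = 180° − 85.28° = 94.7°.

φ = 94.7°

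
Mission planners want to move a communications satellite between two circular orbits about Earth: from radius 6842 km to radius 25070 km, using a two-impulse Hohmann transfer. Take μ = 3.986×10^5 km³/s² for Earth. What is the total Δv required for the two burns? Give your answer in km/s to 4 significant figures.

Δv = 3.311 km/s

The Hohmann ellipse has a_t = (r₁ + r₂)/2 = 15956 km.
Circular speed at r₁: v₁ = √(μ/r₁) = √(3.986×10^5/6842) = 7.6327 km/s.
On the transfer ellipse at r₁, vis-viva equation gives v_p = √[μ(2/r₁ − 1/a_t)] = 9.5674 km/s.
First burn Δv₁ = |v_p − v₁| = 1.935 km/s.
Circular speed at r₂: v₂ = √(μ/r₂) = 3.987 km/s.
Transfer-orbit speed at r₂: v_a = √[μ(2/r₂ − 1/a_t)] = 2.611 km/s.
Second burn Δv₂ = |v₂ − v_a| = 1.376 km/s.
Total Δv = Δv₁ + Δv₂ = 3.311 km/s.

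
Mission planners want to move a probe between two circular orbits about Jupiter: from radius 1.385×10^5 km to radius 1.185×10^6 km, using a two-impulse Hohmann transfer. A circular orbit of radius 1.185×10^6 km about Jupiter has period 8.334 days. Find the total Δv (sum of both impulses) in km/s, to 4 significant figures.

From Kepler's third law T² = 4π²r³/μ at r = 1.185×10^6 km, T = 8.334 days = 8.334 × 86400 s = 7.200576×10^5 s: μ = 4π²r³/T² = 1.26701×10^8 km³/s².
The Hohmann ellipse has a_t = (r₁ + r₂)/2 = 6.6175×10^5 km.
At r₁ the circular-orbit speed is v₁ = √(μ/r₁) = 30.246 km/s.
On the transfer ellipse at r₁, v² = μ(2/r − 1/a) gives v_p = √[μ(2/r₁ − 1/a_t)] = 40.474 km/s.
First burn Δv₁ = |v_p − v₁| = 10.23 km/s.
Circular speed at r₂: v₂ = √(μ/r₂) = 10.3402 km/s.
Transfer-orbit speed at r₂: v_a = √[μ(2/r₂ − 1/a_t)] = 4.73052 km/s.
Second burn Δv₂ = |v₂ − v_a| = 5.610 km/s.
Total Δv = Δv₁ + Δv₂ = 15.84 km/s.

Δv = 15.84 km/s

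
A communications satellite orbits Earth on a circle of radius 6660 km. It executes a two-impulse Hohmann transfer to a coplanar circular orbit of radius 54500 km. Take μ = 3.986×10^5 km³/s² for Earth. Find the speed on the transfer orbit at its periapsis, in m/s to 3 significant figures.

Transfer-ellipse semi-major axis a_t = (r₁ + r₂)/2 = (6660 + 54500)/2 = 30580 km.
At periapsis, r = 6660 km.
Vis-viva: v = √[μ(2/r − 1/a_t)] = √[3.986×10^5 × (2/6660 − 1/30580)] = 10.33 km/s.

v = 10300 m/s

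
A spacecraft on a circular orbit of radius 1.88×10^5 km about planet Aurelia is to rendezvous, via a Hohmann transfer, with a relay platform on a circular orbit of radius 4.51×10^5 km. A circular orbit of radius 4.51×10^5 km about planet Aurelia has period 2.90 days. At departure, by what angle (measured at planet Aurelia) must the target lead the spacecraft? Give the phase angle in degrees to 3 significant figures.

From Kepler's third law T² = 4π²r³/μ at r = 4.51×10^5 km, T = 2.90 days = 2.90 × 86400 s = 2.5056×10^5 s: μ = 4π²r³/T² = 5.76854×10^7 km³/s².
Semi-major axis of the transfer orbit: a_t = (1.880×10^5 + 4.510×10^5)/2 = 3.195×10^5 km.
Transfer time t = π√(a_t³/μ) = 74700 s.
Target angular speed ω₂ = √(μ/r₂³) = 2.508×10^-5 rad/s.
Angle swept by the target during transfer: ω₂·t = 1.873 rad = 107.3°.
Arrival is 180° from departure on the ellipse, so φ = 180° − 107.3° = 72.7°.

φ = 72.7°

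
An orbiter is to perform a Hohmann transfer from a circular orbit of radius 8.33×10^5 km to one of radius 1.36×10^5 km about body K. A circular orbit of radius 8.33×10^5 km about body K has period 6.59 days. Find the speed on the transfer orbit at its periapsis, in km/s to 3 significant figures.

From Kepler's third law T² = 4π²r³/μ at r = 8.33×10^5 km, T = 6.59 days = 6.59 × 86400 s = 5.69376×10^5 s: μ = 4π²r³/T² = 7.03876×10^7 km³/s².
Transfer-ellipse semi-major axis a_t = (r₁ + r₂)/2 = (8.330×10^5 + 1.360×10^5)/2 = 4.845×10^5 km.
At periapsis, r = 1.360×10^5 km.
Vis-viva: v = √[μ(2/r − 1/a_t)] = √[7.03876×10^7 × (2/1.360×10^5 − 1/4.845×10^5)] = 29.83 km/s.

v = 29.8 km/s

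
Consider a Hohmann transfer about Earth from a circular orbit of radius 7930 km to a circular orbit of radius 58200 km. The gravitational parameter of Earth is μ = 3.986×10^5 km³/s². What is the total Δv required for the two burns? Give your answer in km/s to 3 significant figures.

Semi-major axis of the transfer orbit: a_t = (7930 + 58200)/2 = 33065 km.
At r₁ the circular-orbit speed is v₁ = √(μ/r₁) = 7.0898 km/s.
Transfer-orbit speed at r₁ (v² = μ(2/r − 1/a)): v_p = √[μ(2/r₁ − 1/a_t)] = 9.4061 km/s.
First burn Δv₁ = |v_p − v₁| = 2.3163 km/s.
Circular speed at r₂: v₂ = √(μ/r₂) = 2.6170 km/s.
Transfer-orbit speed at r₂: v_a = √[μ(2/r₂ − 1/a_t)] = 1.2816 km/s.
Second burn Δv₂ = |v₂ − v_a| = 1.3354 km/s.
Δv = Δv₁ + Δv₂ = 2.3163 + 1.3354 = 3.652 km/s.

Δv = 3.65 km/s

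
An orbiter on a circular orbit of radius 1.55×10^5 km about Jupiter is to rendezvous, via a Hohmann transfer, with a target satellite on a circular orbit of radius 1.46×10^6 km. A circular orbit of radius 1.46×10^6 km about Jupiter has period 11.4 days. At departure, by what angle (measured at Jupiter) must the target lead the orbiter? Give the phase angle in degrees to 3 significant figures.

From Kepler's third law T² = 4π²r³/μ at r = 1.46×10^6 km, T = 11.4 days = 11.4 × 86400 s = 9.8496×10^5 s: μ = 4π²r³/T² = 1.26643×10^8 km³/s².
The Hohmann ellipse has a_t = (r₁ + r₂)/2 = 8.075×10^5 km.
Transfer time t = π√(a_t³/μ) = 2.0257×10^5 s.
Target angular speed ω₂ = √(μ/r₂³) = 6.3791×10^-6 rad/s.
Angle swept by the target during transfer: ω₂·t = 1.2922 rad = 74.04°.
Arrival is 180° from departure on the ellipse, so φ = 180° − 74.04° = 106°.

φ = 106°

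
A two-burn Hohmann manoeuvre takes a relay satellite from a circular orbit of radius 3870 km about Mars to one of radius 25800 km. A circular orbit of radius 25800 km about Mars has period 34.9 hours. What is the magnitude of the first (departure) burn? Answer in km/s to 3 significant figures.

From Kepler's third law T² = 4π²r³/μ at r = 25800 km, T = 34.9 hours = 34.9 × 3600 s = 1.2564×10^5 s: μ = 4π²r³/T² = 42950.0 km³/s².
The Hohmann ellipse has a_t = (r₁ + r₂)/2 = 14835 km.
Circular speed at r = 3870 km: v_c = √(μ/r) = 3.331 km/s.
Transfer-orbit speed at the same r (vis-viva, a = a_t): v_t = √[μ(2/r − 1/a_t)] = 4.393 km/s.
Δv₁ = |v_t − v_c| = |4.393 − 3.331| = 1.062 km/s.

Δv₁ = 1.06 km/s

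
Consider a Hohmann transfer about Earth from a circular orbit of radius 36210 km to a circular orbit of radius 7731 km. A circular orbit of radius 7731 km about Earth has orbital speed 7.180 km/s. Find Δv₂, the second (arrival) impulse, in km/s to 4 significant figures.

From the circular-orbit relation v² = μ/r at r = 7731 km: μ = v²r = (7.180)² × 7731 = 3.98552×10^5 km³/s².
Semi-major axis of the transfer orbit: a_t = (36210 + 7731)/2 = 21970.5 km.
On the circular orbit at r = 7731 km, v_c = √(μ/r) = 7.180 km/s.
Transfer-orbit speed at the same r (vis-viva, a = a_t): v_t = √[μ(2/r − 1/a_t)] = 9.218 km/s.
Δv₂ = |v_t − v_c| = |9.218 − 7.180| = 2.038 km/s.

Δv₂ = 2.038 km/s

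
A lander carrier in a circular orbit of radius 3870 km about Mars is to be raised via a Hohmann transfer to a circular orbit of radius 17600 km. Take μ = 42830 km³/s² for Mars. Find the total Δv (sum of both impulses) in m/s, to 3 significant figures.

Semi-major axis of the transfer orbit: a_t = (3870 + 17600)/2 = 10735 km.
Circular speed at r₁: v₁ = √(μ/r₁) = √(42830/3870) = 3.3267 km/s.
On the transfer ellipse at r₁, vis-viva gives v_p = √[μ(2/r₁ − 1/a_t)] = 4.2596 km/s.
First burn Δv₁ = |v_p − v₁| = 0.9329 km/s.
At r₂, v₂ = √(μ/r₂) = 1.55998 km/s.
Transfer-orbit speed at r₂: v_a = √[μ(2/r₂ − 1/a_t)] = 0.936639 km/s.
Second burn Δv₂ = |v₂ − v_a| = 0.6233 km/s.
Δv = Δv₁ + Δv₂ = 0.9329 + 0.6233 = 1.556 km/s.

Δv = 1560 m/s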